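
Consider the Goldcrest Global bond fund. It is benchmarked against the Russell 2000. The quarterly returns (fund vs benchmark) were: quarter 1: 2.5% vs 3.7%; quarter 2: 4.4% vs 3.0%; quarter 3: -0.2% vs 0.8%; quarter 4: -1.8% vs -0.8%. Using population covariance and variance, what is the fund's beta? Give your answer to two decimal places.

r̄p = 1.2250%,  r̄m = 1.6750%
Cov = Σ(rp − r̄p)(rm − r̄m) / 4 = 3.8806
Var(rm) = Σ(rm − r̄m)² / 4 = 3.1869
β = Cov / Var = 3.8806 / 3.1869 = 1.2177

1.22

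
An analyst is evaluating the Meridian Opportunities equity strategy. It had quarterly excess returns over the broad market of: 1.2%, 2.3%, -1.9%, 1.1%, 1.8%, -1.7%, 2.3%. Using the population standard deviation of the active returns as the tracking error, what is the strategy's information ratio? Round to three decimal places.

0.439

Mean return r̄ = 5.10 / 7 = 0.7286%
Σ(r − r̄)² = 19.2543; population σ = √(19.2543/7) = 1.6585%
IR = r̄ / tracking error = 0.7286 / 1.6585 = 0.4393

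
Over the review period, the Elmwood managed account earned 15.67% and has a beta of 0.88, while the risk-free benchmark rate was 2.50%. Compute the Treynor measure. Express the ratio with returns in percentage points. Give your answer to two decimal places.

Treynor = (Rp − Rf) / β = (15.67% − 2.50%) / 0.88 = 13.17 / 0.88 = 14.9659

14.97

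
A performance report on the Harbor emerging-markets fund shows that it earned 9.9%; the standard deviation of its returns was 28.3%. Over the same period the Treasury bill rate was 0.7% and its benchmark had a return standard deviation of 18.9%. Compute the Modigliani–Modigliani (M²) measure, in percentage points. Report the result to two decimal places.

6.84

Sharpe = (Rp − Rf) / σp = (9.9% − 0.7%) / 28.3% = 0.3251
M² = Rf + Sharpe × σm = 0.7% + 0.3251 × 18.9% = 6.8444%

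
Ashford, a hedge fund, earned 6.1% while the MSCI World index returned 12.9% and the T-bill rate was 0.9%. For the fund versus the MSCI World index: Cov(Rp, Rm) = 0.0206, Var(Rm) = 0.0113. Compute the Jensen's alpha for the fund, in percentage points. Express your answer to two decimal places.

-16.68

β = Cov / Var = 0.0206 / 0.0113 = 1.8230
E[R] = Rf + β(Rm − Rf) = 0.9% + 1.8230 × (12.9% − 0.9%) = 22.7760%
α = Rp − E[R] = 6.1% − 22.7760% = -16.6760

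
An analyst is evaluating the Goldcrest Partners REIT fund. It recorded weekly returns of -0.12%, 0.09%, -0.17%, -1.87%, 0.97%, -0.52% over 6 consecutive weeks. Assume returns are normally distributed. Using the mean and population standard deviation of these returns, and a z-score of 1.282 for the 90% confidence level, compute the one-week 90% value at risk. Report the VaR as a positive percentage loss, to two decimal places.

1.36

μ = (-0.12 + 0.09 − 0.17 − 1.87 + 0.97 − 0.52) / 6 = -0.2700%
Σ(r − μ)² = (-0.12 − (-0.2700))² + (0.09 − (-0.2700))² + … = 4.3222
population σ = √(4.3222 / 6) = √0.7204 = 0.8488%
VaR = −(μ − z·σ) = −(-0.2700 − 1.282 × 0.8488) = −(-1.3582) = 1.3582%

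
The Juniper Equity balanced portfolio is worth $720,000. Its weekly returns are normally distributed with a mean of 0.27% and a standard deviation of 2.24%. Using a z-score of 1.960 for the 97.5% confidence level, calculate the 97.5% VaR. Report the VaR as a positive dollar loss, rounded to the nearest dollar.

$29,667

Return at the 97.5% tail: μ − z·σ = 0.27% − 1.960 × 2.24% = 0.27 − 4.3904 = -4.1204%
VaR = −(-4.1204%) × $720,000 = 4.1204% × $720,000 = $29,667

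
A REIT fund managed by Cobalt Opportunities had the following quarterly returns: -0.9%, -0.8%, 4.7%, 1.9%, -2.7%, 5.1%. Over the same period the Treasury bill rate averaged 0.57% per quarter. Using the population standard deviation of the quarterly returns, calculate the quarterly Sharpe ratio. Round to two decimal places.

r̄ = (-0.9 − 0.8 + 4.7 + 1.9 − 2.7 + 5.1) / 6 = 7.30 / 6 = 1.2167%
Population σ = √[Σ(r − r̄)² / 6] = √[51.5683 / 6] = √8.5947 = 2.9317%
Sharpe = (r̄ − rf) / σ = (1.2167 − 0.57) / 2.9317 = 0.6467 / 2.9317 = 0.2206

0.22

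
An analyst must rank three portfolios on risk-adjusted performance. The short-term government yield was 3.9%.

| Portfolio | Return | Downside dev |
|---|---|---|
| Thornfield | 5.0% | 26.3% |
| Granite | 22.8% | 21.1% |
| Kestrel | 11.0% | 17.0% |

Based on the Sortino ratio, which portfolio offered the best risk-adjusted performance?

Thornfield: Sortino ratio = (5.0% − 3.9%) / 26.3% = 0.042
Granite: Sortino ratio = (22.8% − 3.9%) / 21.1% = 0.896
Kestrel: Sortino ratio = (11.0% − 3.9%) / 17.0% = 0.418
Highest: Granite (0.896).

Granite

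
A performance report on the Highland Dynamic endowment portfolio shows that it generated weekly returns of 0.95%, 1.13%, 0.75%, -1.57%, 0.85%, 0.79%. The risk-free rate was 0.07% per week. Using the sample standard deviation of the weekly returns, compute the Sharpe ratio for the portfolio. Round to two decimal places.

r̄ = (0.95 + 1.13 + 0.75 − 1.57 + 0.85 + 0.79) / 6 = 2.900 / 6 = 0.4833%
Sample std dev = √[5.1517 / 5] = 1.0151%
Sharpe = (r̄ − rf) / σ = (0.4833 − 0.07) / 1.0151 = 0.4133 / 1.0151 = 0.4072

0.41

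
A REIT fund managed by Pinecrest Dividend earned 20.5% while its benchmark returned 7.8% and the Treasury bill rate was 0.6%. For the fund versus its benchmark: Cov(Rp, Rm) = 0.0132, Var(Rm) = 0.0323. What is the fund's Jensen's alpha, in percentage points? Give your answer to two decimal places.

β = Cov / Var = 0.0132 / 0.0323 = 0.4087
E[R] = Rf + β(Rm − Rf) = 0.6% + 0.4087 × (7.8% − 0.6%) = 3.5426%
α = Rp − E[R] = 20.5% − 3.5426% = 16.9574

16.96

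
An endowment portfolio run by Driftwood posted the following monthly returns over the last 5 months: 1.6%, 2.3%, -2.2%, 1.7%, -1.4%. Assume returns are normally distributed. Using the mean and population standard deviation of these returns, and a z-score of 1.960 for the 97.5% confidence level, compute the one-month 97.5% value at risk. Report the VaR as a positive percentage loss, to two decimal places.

3.19

r̄ = (1.6 + 2.3 − 2.2 + 1.7 − 1.4) / 5 = 2.00 / 5 = 0.4000%
Population σ = √[Σ(r − r̄)² / 5] = √[16.7400 / 5] = √3.3480 = 1.8298%
VaR = −(r̄ − z·σ) = −(0.4000 − 1.960 × 1.8298) = −(-3.1864) = 3.1864%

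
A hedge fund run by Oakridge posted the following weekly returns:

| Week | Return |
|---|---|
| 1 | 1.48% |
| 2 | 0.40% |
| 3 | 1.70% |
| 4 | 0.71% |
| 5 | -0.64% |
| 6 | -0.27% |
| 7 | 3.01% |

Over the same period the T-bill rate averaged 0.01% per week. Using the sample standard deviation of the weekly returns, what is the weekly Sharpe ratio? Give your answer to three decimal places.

r̄ = (1.48 + 0.4 + 1.7 + 0.71 − 0.64 − 0.27 + 3.01) / 7 = 6.390 / 7 = 0.9129%
Σ(r − r̄)² = (1.48 − 0.9129)² + (0.4 − 0.9129)² + … = 9.4539
σ = √[9.4539 / 6] = 1.2552%
Sharpe = (r̄ − rf) / σ = (0.9129 − 0.01) / 1.2552 = 0.9029 / 1.2552 = 0.7193

0.719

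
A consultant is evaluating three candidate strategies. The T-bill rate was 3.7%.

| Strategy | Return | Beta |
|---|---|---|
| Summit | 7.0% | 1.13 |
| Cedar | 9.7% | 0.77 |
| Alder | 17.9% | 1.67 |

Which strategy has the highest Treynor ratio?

Alder

Summit: Treynor = (7.0% − 3.7%) / 1.13 = 2.920
Cedar: Treynor = (9.7% − 3.7%) / 0.77 = 7.792
Alder: Treynor = (17.9% − 3.7%) / 1.67 = 8.503
Highest: Alder (8.503).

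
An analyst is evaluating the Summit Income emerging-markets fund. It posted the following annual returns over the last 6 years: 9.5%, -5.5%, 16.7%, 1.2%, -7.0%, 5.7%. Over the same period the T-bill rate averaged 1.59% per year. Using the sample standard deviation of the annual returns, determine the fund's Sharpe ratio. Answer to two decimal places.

0.20

Mean return r̄ = 20.60 / 6 = 3.4333%
Σ(r − r̄)² = (9.5 − 3.4333)² + (-5.5 − 3.4333)² + (16.7 − 3.4333)² + … = 411.5933
σ = √[411.5933 / 5] = 9.0730%
Sharpe = (r̄ − rf) / σ = (3.4333 − 1.59) / 9.0730 = 1.8433 / 9.0730 = 0.2032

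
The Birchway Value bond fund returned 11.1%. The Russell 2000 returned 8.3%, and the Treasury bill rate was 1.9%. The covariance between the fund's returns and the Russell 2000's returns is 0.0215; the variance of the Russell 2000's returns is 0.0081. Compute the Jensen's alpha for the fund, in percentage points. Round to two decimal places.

-7.79

β = Cov / Var = 0.0215 / 0.0081 = 2.6543
E[R] = Rf + β(Rm − Rf) = 1.9% + 2.6543 × (8.3% − 1.9%) = 18.8875%
α = Rp − E[R] = 11.1% − 18.8875% = -7.7875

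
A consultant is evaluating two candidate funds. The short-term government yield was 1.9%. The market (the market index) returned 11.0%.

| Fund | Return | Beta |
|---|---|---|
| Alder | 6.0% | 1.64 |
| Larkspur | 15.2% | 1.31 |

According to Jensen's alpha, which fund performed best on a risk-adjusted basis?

Larkspur

Alder: α = 6.0% − [1.9% + 1.64 × (11.0% − 1.9%)] = -10.824
Larkspur: α = 15.2% − [1.9% + 1.31 × (11.0% − 1.9%)] = 1.379
Highest: Larkspur (1.379).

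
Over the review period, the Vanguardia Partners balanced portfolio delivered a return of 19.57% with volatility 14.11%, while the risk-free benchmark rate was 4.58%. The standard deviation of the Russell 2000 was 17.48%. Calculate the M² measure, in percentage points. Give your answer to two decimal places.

23.15

Sharpe = (Rp − Rf) / σp = (19.57% − 4.58%) / 14.11% = 1.0624
M² = Rf + Sharpe × σm = 4.58% + 1.0624 × 17.48% = 23.1508%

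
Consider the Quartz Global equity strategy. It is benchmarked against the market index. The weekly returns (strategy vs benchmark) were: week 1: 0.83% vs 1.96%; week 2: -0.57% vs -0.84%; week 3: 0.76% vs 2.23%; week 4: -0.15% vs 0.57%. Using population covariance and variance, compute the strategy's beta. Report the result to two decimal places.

0.48

r̄p = 0.2175%,  r̄m = 0.9800%
Cov = Σ(rp − r̄p)(rm − r̄m) / 4 = 0.7156
Var(rm) = Σ(rm − r̄m)² / 4 = 1.5009
β = Cov / Var = 0.7156 / 1.5009 = 0.4768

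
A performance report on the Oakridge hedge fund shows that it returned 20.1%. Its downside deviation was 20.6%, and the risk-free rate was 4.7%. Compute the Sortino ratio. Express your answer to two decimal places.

Sortino = (Rp − Rf) / σd = (20.1% − 4.7%) / 20.6% = 15.40% / 20.6% = 0.7476

0.75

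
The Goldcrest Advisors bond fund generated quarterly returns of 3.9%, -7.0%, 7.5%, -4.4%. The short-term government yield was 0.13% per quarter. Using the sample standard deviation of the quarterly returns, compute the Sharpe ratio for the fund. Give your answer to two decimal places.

-0.02

r̄ = (3.9 − 7 + 7.5 − 4.4) / 4 = 0.0000%
Σ(r − r̄)² = 139.8200; sample σ = √(139.8200/3) = 6.8269%
Sharpe = (r̄ − rf) / σ = (0.0000 − 0.13) / 6.8269 = -0.1300 / 6.8269 = -0.0190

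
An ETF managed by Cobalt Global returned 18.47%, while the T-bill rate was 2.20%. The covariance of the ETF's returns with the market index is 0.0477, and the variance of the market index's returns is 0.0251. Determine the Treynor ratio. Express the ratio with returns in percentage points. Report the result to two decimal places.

8.56

β = Cov / Var = 0.0477 / 0.0251 = 1.9004
Treynor = (Rp − Rf) / β = (18.47% − 2.20%) / 1.9004 = 16.27 / 1.9004 = 8.5614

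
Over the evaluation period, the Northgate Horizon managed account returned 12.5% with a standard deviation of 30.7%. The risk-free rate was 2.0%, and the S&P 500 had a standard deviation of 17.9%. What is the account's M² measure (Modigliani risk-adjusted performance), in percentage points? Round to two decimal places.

Sharpe = (Rp − Rf) / σp = (12.5% − 2.0%) / 30.7% = 0.3420
M² = Rf + Sharpe × σm = 2.0% + 0.3420 × 17.9% = 8.1218%

8.12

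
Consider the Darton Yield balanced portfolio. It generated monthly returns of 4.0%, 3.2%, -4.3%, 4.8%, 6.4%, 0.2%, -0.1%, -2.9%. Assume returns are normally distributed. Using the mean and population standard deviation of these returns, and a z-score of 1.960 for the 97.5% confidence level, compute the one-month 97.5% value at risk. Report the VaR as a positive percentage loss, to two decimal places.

r̄ = (4 + 3.2 − 4.3 + 4.8 + 6.4 + 0.2 − 0.1 − 2.9) / 8 = 11.30 / 8 = 1.4125%
Σ(r − r̄)² = 101.2288; population σ = √(101.2288/8) = 3.5572%
VaR = −(r̄ − z·σ) = −(1.4125 − 1.960 × 3.5572) = −(-5.5596) = 5.5596%

5.56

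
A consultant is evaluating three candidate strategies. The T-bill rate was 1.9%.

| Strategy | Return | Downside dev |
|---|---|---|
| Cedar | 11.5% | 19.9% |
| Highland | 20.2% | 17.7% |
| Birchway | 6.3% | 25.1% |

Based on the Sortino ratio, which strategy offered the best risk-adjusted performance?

Cedar: Sortino ratio = (11.5% − 1.9%) / 19.9% = 0.482
Highland: Sortino ratio = (20.2% − 1.9%) / 17.7% = 1.034
Birchway: Sortino ratio = (6.3% − 1.9%) / 25.1% = 0.175
Highest: Highland (1.034).

Highland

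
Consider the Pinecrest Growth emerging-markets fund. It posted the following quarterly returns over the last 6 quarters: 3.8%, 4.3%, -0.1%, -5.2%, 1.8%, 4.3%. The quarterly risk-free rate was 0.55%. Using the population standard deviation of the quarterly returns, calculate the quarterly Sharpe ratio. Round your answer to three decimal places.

μ = (3.8 + 4.3 − 0.1 − 5.2 + 1.8 + 4.3) / 6 = 1.4833%
Σ(r − μ)² = 68.5083; population σ = √(68.5083/6) = 3.3791%
Sharpe = (μ − rf) / σ = (1.4833 − 0.55) / 3.3791 = 0.9333 / 3.3791 = 0.2762

0.276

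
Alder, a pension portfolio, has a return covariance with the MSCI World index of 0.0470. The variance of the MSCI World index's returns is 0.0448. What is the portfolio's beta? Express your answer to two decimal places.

β = Cov(Rp, Rm) / Var(Rm) = 0.0470 / 0.0448 = 1.0491

1.05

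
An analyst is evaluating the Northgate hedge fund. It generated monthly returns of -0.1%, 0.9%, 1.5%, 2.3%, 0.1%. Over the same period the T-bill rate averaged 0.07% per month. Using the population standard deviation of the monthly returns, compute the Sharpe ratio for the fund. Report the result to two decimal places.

0.98

Mean return μ = 4.70 / 5 = 0.9400%
Population std dev = √[3.9520 / 5] = 0.8890%
Sharpe = (μ − rf) / σ = (0.9400 − 0.07) / 0.8890 = 0.8700 / 0.8890 = 0.9786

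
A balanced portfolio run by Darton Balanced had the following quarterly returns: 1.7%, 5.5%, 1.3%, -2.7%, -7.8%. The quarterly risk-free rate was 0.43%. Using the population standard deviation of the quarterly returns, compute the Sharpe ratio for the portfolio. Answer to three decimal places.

r̄ = (1.7 + 5.5 + 1.3 − 2.7 − 7.8) / 5 = -2.00 / 5 = -0.4000%
Σ(r − r̄)² = 102.1600; population σ = √(102.1600/5) = 4.5202%
Sharpe = (r̄ − rf) / σ = (-0.4000 − 0.43) / 4.5202 = -0.8300 / 4.5202 = -0.1836

-0.184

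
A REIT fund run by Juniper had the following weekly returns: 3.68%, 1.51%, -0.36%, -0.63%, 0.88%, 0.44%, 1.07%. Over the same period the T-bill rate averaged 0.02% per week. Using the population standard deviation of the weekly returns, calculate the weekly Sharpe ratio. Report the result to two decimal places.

0.70

r̄ = (3.68 + 1.51 − 0.36 − 0.63 + 0.88 + 0.44 + 1.07) / 7 = 6.590 / 7 = 0.9414%
Population σ = √[Σ(r − r̄)² / 7] = √[12.2579 / 7] = √1.7511 = 1.3233%
Sharpe = (r̄ − rf) / σ = (0.9414 − 0.02) / 1.3233 = 0.9214 / 1.3233 = 0.6963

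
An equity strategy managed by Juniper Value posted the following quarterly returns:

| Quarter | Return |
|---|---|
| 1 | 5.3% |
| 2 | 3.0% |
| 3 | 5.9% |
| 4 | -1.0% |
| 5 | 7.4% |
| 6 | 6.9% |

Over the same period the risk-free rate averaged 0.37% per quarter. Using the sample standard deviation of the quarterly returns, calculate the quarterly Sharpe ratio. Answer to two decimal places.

1.34

r̄ = (5.3 + 3 + 5.9 − 1 + 7.4 + 6.9) / 6 = 27.50 / 6 = 4.5833%
Sample σ = √[Σ(r − r̄)² / 5] = √[49.2283 / 5] = √9.8457 = 3.1378%
Sharpe = (r̄ − rf) / σ = (4.5833 − 0.37) / 3.1378 = 4.2133 / 3.1378 = 1.3428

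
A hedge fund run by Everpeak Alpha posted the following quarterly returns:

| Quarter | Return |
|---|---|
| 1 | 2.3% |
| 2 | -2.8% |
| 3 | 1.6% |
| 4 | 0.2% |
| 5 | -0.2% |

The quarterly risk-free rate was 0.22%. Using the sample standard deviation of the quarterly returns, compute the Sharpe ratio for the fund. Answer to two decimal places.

0.00

Mean return r̄ = 1.10 / 5 = 0.2200%
Σ(r − r̄)² = (2.3 − 0.2200)² + (-2.8 − 0.2200)² + (1.6 − 0.2200)² + … = 15.5280
sample σ = √(15.5280 / 4) = √3.8820 = 1.9703%
Sharpe = (r̄ − rf) / σ = (0.2200 − 0.22) / 1.9703 = 0.0000 / 1.9703 = 0.0000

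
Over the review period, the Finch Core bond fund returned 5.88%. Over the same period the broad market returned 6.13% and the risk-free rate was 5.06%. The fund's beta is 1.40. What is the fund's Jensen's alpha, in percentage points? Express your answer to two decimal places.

-0.68

CAPM expected return = Rf + β(Rm − Rf) = 5.06% + 1.40 × (6.13% − 5.06%) = 5.06 + 1.40 × 1.07 = 6.5580%
Jensen's α = Rp − E[R] = 5.88% − 6.5580% = -0.6780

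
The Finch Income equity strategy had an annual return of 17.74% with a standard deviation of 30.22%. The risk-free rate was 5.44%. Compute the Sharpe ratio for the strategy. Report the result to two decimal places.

Sharpe = (Rp − Rf) / σp = (17.74% − 5.44%) / 30.22% = 12.30% / 30.22% = 0.4070

0.41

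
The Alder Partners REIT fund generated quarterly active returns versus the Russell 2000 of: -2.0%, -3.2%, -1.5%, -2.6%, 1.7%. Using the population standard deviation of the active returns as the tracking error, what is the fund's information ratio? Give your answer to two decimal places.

-0.89

μ = (-2 − 3.2 − 1.5 − 2.6 + 1.7) / 5 = -7.60 / 5 = -1.5200%
Σ(r − μ)² = (-2 − (-1.5200))² + (-3.2 − (-1.5200))² + (-1.5 − (-1.5200))² + … = 14.5880
population σ = √(14.5880 / 5) = √2.9176 = 1.7081%
IR = μ / tracking error = -1.5200 / 1.7081 = -0.8899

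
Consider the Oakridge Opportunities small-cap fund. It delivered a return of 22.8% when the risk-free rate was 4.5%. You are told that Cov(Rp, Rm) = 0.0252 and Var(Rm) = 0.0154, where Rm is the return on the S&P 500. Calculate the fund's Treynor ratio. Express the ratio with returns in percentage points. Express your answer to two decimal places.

11.18

β = Cov / Var = 0.0252 / 0.0154 = 1.6364
Treynor = (Rp − Rf) / β = (22.8% − 4.5%) / 1.6364 = 18.30 / 1.6364 = 11.1831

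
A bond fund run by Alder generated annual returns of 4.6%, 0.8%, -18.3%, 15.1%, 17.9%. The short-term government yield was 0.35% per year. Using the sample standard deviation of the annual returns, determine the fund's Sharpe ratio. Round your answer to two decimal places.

0.26

Mean return r̄ = 20.10 / 5 = 4.0200%
Sample σ = √[Σ(r − r̄)² / 4] = √[824.3080 / 4] = √206.0770 = 14.3554%
Sharpe = (r̄ − rf) / σ = (4.0200 − 0.35) / 14.3554 = 3.6700 / 14.3554 = 0.2557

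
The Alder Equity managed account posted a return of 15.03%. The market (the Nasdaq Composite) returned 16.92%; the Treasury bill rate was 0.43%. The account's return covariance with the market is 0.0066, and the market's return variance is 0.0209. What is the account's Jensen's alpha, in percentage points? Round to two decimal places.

9.39

β = Cov / Var = 0.0066 / 0.0209 = 0.3158
E[R] = Rf + β(Rm − Rf) = 0.43% + 0.3158 × (16.92% − 0.43%) = 5.6375%
α = Rp − E[R] = 15.03% − 5.6375% = 9.3925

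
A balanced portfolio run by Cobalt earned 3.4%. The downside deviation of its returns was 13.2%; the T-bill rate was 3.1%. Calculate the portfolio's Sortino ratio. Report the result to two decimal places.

0.02

Sortino = (Rp − Rf) / σd = (3.4% − 3.1%) / 13.2% = 0.30% / 13.2% = 0.0227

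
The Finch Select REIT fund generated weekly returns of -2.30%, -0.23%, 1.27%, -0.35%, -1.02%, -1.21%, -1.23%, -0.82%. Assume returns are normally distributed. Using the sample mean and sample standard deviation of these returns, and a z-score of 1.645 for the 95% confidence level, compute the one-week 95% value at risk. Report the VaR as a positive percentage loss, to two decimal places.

2.43

μ = (-2.3 − 0.23 + 1.27 − 0.35 − 1.02 − 1.21 − 1.23 − 0.82) / 8 = -0.7363%
Σ(r − μ)² = (-2.3 − (-0.7363))² + (-0.23 − (-0.7363))² + … = 7.4316
sample σ = √(7.4316 / 7) = √1.0617 = 1.0304%
VaR = −(μ − z·σ) = −(-0.7363 − 1.645 × 1.0304) = −(-2.4313) = 2.4313%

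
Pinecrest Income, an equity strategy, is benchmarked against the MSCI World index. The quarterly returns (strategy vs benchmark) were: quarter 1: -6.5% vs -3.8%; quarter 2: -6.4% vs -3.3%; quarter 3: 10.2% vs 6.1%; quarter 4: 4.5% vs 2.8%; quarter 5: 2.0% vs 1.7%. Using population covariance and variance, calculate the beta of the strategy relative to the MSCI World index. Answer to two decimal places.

1.71

r̄p = 0.7600%,  r̄m = 0.7000%
Cov = Σ(rp − r̄p)(rm − r̄m) / 5 = 24.2760
Var(rm) = Σ(rm − r̄m)² / 5 = 14.1640
β = Cov / Var = 24.2760 / 14.1640 = 1.7139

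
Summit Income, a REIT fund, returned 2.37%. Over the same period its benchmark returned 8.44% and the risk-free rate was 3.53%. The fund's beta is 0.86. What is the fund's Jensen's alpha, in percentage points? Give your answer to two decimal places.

-5.38

CAPM expected return = Rf + β(Rm − Rf) = 3.53% + 0.86 × (8.44% − 3.53%) = 3.53 + 0.86 × 4.91 = 7.7526%
Jensen's α = Rp − E[R] = 2.37% − 7.7526% = -5.3826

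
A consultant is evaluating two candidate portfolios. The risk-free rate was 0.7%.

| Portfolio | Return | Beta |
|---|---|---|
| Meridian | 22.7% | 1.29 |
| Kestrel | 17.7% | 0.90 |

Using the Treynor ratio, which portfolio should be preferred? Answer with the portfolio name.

Meridian: Treynor = (22.7% − 0.7%) / 1.29 = 17.054
Kestrel: Treynor = (17.7% − 0.7%) / 0.90 = 18.889
Highest: Kestrel (18.889).

Kestrel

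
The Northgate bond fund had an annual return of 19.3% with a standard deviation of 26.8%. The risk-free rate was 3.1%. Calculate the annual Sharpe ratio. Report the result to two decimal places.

Sharpe = (Rp − Rf) / σp = (19.3% − 3.1%) / 26.8% = 16.20% / 26.8% = 0.6045

0.60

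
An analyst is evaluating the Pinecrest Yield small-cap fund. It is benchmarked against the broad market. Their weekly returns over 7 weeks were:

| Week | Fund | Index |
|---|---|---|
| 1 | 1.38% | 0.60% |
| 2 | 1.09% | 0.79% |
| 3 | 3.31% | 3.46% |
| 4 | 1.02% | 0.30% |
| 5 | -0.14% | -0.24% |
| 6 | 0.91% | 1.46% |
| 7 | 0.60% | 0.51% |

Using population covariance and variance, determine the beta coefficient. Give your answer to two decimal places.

r̄p = 1.1671%,  r̄m = 0.9829%
Cov = Σ(rp − r̄p)(rm − r̄m) / 7 = 1.0123
Var(rm) = Σ(rm − r̄m)² / 7 = 1.2476
β = Cov / Var = 1.0123 / 1.2476 = 0.8114

0.81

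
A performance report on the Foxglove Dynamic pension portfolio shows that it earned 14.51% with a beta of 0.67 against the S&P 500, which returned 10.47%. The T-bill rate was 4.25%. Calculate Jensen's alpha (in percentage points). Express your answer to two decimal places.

CAPM expected return = Rf + β(Rm − Rf) = 4.25% + 0.67 × (10.47% − 4.25%) = 4.25 + 0.67 × 6.22 = 8.4174%
Jensen's α = Rp − E[R] = 14.51% − 8.4174% = 6.0926

6.09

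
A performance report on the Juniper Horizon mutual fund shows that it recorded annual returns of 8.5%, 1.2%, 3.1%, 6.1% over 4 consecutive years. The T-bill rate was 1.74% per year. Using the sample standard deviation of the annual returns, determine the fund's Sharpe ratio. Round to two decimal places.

r̄ = (8.5 + 1.2 + 3.1 + 6.1) / 4 = 18.90 / 4 = 4.7250%
Σ(r − r̄)² = (8.5 − 4.7250)² + (1.2 − 4.7250)² + (3.1 − 4.7250)² + … = 31.2075
σ = √[31.2075 / 3] = 3.2253%
Sharpe = (r̄ − rf) / σ = (4.7250 − 1.74) / 3.2253 = 2.9850 / 3.2253 = 0.9255

0.93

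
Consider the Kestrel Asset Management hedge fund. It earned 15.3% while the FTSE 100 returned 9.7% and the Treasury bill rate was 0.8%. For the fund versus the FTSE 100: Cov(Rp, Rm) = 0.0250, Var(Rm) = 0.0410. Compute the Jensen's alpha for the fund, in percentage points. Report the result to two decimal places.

β = Cov / Var = 0.0250 / 0.0410 = 0.6098
E[R] = Rf + β(Rm − Rf) = 0.8% + 0.6098 × (9.7% − 0.8%) = 6.2272%
α = Rp − E[R] = 15.3% − 6.2272% = 9.0728

9.07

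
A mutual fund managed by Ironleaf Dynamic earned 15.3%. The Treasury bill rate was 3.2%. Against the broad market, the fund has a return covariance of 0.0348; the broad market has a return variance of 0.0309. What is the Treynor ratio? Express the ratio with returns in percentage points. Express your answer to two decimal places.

β = Cov / Var = 0.0348 / 0.0309 = 1.1262
Treynor = (Rp − Rf) / β = (15.3% − 3.2%) / 1.1262 = 12.10 / 1.1262 = 10.7441

10.74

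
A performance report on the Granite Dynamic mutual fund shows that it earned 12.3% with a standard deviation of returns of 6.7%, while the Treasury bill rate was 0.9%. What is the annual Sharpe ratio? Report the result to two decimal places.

1.70

Sharpe = (Rp − Rf) / σp = (12.3% − 0.9%) / 6.7% = 11.40% / 6.7% = 1.7015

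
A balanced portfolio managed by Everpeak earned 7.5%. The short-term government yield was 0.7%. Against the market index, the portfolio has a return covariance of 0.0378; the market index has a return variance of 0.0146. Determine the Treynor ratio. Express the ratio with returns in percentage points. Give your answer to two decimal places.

β = Cov / Var = 0.0378 / 0.0146 = 2.5890
Treynor = (Rp − Rf) / β = (7.5% − 0.7%) / 2.5890 = 6.80 / 2.5890 = 2.6265

2.63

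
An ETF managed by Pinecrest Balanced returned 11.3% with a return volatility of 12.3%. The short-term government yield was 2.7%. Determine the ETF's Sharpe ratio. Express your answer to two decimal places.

Sharpe = (Rp − Rf) / σp = (11.3% − 2.7%) / 12.3% = 8.60% / 12.3% = 0.6992

0.70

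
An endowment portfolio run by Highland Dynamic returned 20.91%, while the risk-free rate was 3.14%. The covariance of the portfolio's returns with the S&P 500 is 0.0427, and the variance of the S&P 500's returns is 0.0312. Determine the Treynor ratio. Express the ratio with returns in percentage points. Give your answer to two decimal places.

β = Cov / Var = 0.0427 / 0.0312 = 1.3686
Treynor = (Rp − Rf) / β = (20.91% − 3.14%) / 1.3686 = 17.77 / 1.3686 = 12.9841

12.98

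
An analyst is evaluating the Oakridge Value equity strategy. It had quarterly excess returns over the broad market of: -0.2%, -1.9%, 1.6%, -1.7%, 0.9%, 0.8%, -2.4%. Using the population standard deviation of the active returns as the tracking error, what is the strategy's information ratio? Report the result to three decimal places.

μ = (-0.2 − 1.9 + 1.6 − 1.7 + 0.9 + 0.8 − 2.4) / 7 = -2.90 / 7 = -0.4143%
Σ(r − μ)² = (-0.2 − (-0.4143))² + (-1.9 − (-0.4143))² + (1.6 − (-0.4143))² + … = 15.1086
σ = √[15.1086 / 7] = 1.4691%
IR = μ / tracking error = -0.4143 / 1.4691 = -0.2820

-0.282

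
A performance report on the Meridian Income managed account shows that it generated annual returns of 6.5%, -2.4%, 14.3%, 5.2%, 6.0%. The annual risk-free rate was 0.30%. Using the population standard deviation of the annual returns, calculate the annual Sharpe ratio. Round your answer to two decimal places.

1.06

r̄ = (6.5 − 2.4 + 14.3 + 5.2 + 6) / 5 = 29.60 / 5 = 5.9200%
Σ(r − r̄)² = 140.3080; population σ = √(140.3080/5) = 5.2973%
Sharpe = (r̄ − rf) / σ = (5.9200 − 0.3) / 5.2973 = 5.6200 / 5.2973 = 1.0609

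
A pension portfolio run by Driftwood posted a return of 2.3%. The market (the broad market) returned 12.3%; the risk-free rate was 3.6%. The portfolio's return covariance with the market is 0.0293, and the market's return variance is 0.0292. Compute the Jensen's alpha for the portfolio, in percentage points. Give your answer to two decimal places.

-10.03

β = Cov / Var = 0.0293 / 0.0292 = 1.0034
E[R] = Rf + β(Rm − Rf) = 3.6% + 1.0034 × (12.3% − 3.6%) = 12.3296%
α = Rp − E[R] = 2.3% − 12.3296% = -10.0296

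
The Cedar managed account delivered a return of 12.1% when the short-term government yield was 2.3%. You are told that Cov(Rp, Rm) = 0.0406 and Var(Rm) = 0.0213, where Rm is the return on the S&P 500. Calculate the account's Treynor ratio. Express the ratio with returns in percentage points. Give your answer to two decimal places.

β = Cov / Var = 0.0406 / 0.0213 = 1.9061
Treynor = (Rp − Rf) / β = (12.1% − 2.3%) / 1.9061 = 9.80 / 1.9061 = 5.1414

5.14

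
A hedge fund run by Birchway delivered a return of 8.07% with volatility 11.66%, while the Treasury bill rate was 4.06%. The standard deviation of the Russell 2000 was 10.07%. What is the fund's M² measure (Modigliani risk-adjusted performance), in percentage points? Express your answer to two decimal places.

Sharpe = (Rp − Rf) / σp = (8.07% − 4.06%) / 11.66% = 0.3439
M² = Rf + Sharpe × σm = 4.06% + 0.3439 × 10.07% = 7.5231%

7.52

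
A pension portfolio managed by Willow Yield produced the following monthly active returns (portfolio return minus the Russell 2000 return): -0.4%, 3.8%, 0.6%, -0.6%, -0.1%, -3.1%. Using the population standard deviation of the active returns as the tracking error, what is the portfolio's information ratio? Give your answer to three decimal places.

Mean return r̄ = 0.20 / 6 = 0.0333%
Population σ = √[Σ(r − r̄)² / 6] = √[24.9333 / 6] = √4.1556 = 2.0385%
IR = r̄ / tracking error = 0.0333 / 2.0385 = 0.0163

0.016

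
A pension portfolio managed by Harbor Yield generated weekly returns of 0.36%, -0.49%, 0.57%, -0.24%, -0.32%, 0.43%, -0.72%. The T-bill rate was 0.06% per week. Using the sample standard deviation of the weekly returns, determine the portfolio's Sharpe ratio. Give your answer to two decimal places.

-0.23

r̄ = (0.36 − 0.49 + 0.57 − 0.24 − 0.32 + 0.43 − 0.72) / 7 = -0.410 / 7 = -0.0586%
Sample std dev = √[1.5339 / 6] = 0.5056%
Sharpe = (r̄ − rf) / σ = (-0.0586 − 0.06) / 0.5056 = -0.1186 / 0.5056 = -0.2346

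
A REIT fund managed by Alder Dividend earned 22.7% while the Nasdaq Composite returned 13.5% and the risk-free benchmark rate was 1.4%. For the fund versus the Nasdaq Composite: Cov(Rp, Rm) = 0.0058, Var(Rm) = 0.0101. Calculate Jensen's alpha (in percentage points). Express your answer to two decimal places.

β = Cov / Var = 0.0058 / 0.0101 = 0.5743
E[R] = Rf + β(Rm − Rf) = 1.4% + 0.5743 × (13.5% − 1.4%) = 8.3490%
α = Rp − E[R] = 22.7% − 8.3490% = 14.3510

14.35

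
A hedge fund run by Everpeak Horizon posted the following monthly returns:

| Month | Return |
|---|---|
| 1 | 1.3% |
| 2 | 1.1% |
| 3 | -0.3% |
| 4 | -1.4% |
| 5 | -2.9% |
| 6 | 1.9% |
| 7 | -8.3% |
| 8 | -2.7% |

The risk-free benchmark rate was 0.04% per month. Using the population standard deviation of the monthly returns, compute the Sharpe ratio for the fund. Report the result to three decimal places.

Mean return r̄ = -11.30 / 8 = -1.4125%
Population σ = √[Σ(r − r̄)² / 8] = √[77.1888 / 8] = √9.6486 = 3.1062%
Sharpe = (r̄ − rf) / σ = (-1.4125 − 0.04) / 3.1062 = -1.4525 / 3.1062 = -0.4676

-0.468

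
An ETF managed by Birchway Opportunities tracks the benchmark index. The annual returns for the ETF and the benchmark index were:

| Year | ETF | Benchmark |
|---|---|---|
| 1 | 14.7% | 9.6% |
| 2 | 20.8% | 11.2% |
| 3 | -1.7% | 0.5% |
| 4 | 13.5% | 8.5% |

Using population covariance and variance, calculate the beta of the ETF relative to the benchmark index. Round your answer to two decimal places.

1.99

r̄p = 11.8250%,  r̄m = 7.4500%
Cov = Σ(rp − r̄p)(rm − r̄m) / 4 = 33.8988
Var(rm) = Σ(rm − r̄m)² / 4 = 17.0225
β = Cov / Var = 33.8988 / 17.0225 = 1.9914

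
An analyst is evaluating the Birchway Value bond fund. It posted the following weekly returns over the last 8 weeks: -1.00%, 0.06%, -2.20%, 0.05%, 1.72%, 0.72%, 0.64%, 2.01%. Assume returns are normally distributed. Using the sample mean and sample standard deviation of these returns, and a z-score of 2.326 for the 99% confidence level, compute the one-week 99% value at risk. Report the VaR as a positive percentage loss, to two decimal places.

r̄ = (-1 + 0.06 − 2.2 + 0.05 + 1.72 + 0.72 + 0.64 + 2.01) / 8 = 0.2500%
Σ(r − r̄)² = (-1 − 0.2500)² + (0.06 − 0.2500)² + … = 13.2726
σ = √[13.2726 / 7] = 1.3770%
VaR = −(r̄ − z·σ) = −(0.2500 − 2.326 × 1.3770) = −(-2.9529) = 2.9529%

2.95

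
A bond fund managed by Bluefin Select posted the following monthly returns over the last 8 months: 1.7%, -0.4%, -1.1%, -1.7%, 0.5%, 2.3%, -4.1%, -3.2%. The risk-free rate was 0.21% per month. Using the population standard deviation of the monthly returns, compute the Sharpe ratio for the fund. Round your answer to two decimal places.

μ = (1.7 − 0.4 − 1.1 − 1.7 + 0.5 + 2.3 − 4.1 − 3.2) / 8 = -0.7500%
Σ(r − μ)² = (1.7 − (-0.7500))² + (-0.4 − (-0.7500))² + … = 35.2400
σ = √[35.2400 / 8] = 2.0988%
Sharpe = (μ − rf) / σ = (-0.7500 − 0.21) / 2.0988 = -0.9600 / 2.0988 = -0.4574

-0.46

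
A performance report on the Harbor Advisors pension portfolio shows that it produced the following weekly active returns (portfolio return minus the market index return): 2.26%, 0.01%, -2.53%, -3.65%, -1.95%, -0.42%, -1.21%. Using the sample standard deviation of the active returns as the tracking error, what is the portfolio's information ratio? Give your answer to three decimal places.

-0.556

r̄ = (2.26 + 0.01 − 2.53 − 3.65 − 1.95 − 0.42 − 1.21) / 7 = -7.490 / 7 = -1.0700%
Σ(r − r̄)² = (2.26 − (-1.0700))² + (0.01 − (-1.0700))² + … = 22.2598
σ = √[22.2598 / 6] = 1.9261%
IR = r̄ / tracking error = -1.0700 / 1.9261 = -0.5555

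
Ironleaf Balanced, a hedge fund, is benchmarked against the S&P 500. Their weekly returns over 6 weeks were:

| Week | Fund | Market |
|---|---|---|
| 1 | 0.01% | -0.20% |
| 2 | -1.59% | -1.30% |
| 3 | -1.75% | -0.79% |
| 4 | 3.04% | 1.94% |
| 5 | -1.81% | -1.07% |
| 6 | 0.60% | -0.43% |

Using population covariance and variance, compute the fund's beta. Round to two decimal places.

1.54

r̄p = -0.2500%,  r̄m = -0.3083%
Cov = Σ(rp − r̄p)(rm − r̄m) / 6 = 1.7602
Var(rm) = Σ(rm − r̄m)² / 6 = 1.1462
β = Cov / Var = 1.7602 / 1.1462 = 1.5357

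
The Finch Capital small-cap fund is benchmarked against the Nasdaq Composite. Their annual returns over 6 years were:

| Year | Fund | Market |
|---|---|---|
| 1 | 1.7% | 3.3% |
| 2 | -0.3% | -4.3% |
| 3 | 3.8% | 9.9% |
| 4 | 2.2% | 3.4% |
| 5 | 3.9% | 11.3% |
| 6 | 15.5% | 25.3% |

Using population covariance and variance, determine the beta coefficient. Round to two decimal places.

0.53

r̄p = 4.4667%,  r̄m = 8.1500%
Cov = Σ(rp − r̄p)(rm − r̄m) / 6 = 44.9667
Var(rm) = Σ(rm − r̄m)² / 6 = 84.6992
β = Cov / Var = 44.9667 / 84.6992 = 0.5309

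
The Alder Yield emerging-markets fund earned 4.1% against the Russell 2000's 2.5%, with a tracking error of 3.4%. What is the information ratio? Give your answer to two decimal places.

0.47

IR = (Rp − Rb) / TE = (4.1% − 2.5%) / 3.4% = 1.60% / 3.4% = 0.4706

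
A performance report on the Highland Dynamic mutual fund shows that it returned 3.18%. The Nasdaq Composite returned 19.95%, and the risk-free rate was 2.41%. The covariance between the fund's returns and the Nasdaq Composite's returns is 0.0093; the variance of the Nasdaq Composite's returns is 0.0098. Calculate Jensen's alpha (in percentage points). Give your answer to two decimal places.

β = Cov / Var = 0.0093 / 0.0098 = 0.9490
E[R] = Rf + β(Rm − Rf) = 2.41% + 0.9490 × (19.95% − 2.41%) = 19.0555%
α = Rp − E[R] = 3.18% − 19.0555% = -15.8755

-15.88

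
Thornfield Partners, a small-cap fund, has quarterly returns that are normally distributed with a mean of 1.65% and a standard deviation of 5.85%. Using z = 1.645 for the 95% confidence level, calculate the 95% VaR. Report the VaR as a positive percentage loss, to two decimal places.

7.97

VaR (as % loss) = −(μ − z·σ) = −(1.65% − 1.645 × 5.85%) = −(-7.97325%) = 7.97325%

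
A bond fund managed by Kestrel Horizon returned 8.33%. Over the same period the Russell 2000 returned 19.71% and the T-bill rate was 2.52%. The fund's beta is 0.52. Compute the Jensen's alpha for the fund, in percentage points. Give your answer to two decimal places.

CAPM expected return = Rf + β(Rm − Rf) = 2.52% + 0.52 × (19.71% − 2.52%) = 2.52 + 0.52 × 17.19 = 11.4588%
Jensen's α = Rp − E[R] = 8.33% − 11.4588% = -3.1288

-3.13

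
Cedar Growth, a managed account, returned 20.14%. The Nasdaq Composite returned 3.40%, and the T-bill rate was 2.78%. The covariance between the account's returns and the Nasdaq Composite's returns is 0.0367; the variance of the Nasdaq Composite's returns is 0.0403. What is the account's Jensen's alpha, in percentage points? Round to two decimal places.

16.80

β = Cov / Var = 0.0367 / 0.0403 = 0.9107
E[R] = Rf + β(Rm − Rf) = 2.78% + 0.9107 × (3.40% − 2.78%) = 3.3446%
α = Rp − E[R] = 20.14% − 3.3446% = 16.7954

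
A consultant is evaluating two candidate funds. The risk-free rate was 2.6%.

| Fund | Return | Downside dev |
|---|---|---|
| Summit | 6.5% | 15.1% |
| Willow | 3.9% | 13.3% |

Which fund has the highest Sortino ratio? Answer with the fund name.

Summit

Summit: Sortino ratio = (6.5% − 2.6%) / 15.1% = 0.258
Willow: Sortino ratio = (3.9% − 2.6%) / 13.3% = 0.098
Highest: Summit (0.258).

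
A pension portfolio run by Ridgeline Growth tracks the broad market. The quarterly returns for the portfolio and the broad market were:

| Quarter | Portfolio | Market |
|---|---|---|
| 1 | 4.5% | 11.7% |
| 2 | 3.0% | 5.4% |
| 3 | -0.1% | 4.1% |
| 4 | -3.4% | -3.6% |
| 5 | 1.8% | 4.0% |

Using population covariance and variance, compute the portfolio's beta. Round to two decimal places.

r̄p = 1.1600%,  r̄m = 4.3200%
Cov = Σ(rp − r̄p)(rm − r̄m) / 5 = 12.5648
Var(rm) = Σ(rm − r̄m)² / 5 = 23.7016
β = Cov / Var = 12.5648 / 23.7016 = 0.5301

0.53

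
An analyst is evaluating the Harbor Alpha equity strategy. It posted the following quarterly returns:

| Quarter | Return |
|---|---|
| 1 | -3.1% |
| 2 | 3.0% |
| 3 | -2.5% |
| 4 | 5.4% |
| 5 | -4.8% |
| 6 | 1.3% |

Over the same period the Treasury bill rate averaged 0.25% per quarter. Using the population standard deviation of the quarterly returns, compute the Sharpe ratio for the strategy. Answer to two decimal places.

-0.10

μ = (-3.1 + 3 − 2.5 + 5.4 − 4.8 + 1.3) / 6 = -0.1167%
Population σ = √[Σ(r − μ)² / 6] = √[78.6683 / 6] = √13.1114 = 3.6210%
Sharpe = (μ − rf) / σ = (-0.1167 − 0.25) / 3.6210 = -0.3667 / 3.6210 = -0.1013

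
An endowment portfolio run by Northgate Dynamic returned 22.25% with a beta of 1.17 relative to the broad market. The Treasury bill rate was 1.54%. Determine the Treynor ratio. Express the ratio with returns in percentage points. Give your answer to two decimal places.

Treynor = (Rp − Rf) / β = (22.25% − 1.54%) / 1.17 = 20.71 / 1.17 = 17.7009

17.70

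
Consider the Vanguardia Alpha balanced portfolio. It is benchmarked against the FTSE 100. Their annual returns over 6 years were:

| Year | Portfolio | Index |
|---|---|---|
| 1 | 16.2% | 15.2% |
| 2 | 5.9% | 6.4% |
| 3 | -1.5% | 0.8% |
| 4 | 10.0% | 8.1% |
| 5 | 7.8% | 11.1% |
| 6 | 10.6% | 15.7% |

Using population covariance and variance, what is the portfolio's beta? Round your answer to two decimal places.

r̄p = 8.1667%,  r̄m = 9.5500%
Cov = Σ(rp − r̄p)(rm − r̄m) / 6 = 24.8083
Var(rm) = Σ(rm − r̄m)² / 6 = 26.7892
β = Cov / Var = 24.8083 / 26.7892 = 0.9261

0.93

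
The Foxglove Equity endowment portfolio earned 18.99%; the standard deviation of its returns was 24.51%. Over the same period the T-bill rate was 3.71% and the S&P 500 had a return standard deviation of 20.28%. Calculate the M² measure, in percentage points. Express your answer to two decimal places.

16.35

Sharpe = (Rp − Rf) / σp = (18.99% − 3.71%) / 24.51% = 0.6234
M² = Rf + Sharpe × σm = 3.71% + 0.6234 × 20.28% = 16.3526%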